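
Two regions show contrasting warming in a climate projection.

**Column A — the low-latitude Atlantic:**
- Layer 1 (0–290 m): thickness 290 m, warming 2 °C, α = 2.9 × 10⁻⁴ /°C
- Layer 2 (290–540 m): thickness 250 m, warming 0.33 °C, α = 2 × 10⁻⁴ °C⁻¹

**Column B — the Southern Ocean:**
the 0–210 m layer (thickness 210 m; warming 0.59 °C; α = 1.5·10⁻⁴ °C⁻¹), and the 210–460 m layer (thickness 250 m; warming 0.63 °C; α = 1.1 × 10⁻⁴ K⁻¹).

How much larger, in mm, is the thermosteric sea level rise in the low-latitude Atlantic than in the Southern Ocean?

Δh_A − Δh_B ≈ 150 mm

A 290 × 2 × 2.9×10⁻⁴ = 0.16820 m
A 290–540 m: 250 × 2×10⁻⁴ × 0.33 = 0.01650 m
A total: 0.18470 m
B 1.5×10⁻⁴ × 210 × 0.59 = 0.018585 m
B 250 × 0.63 × 1.1×10⁻⁴ = 0.017325 m
B total: 0.03591 m
Difference: 0.18470 − 0.03591 = 0.14879 m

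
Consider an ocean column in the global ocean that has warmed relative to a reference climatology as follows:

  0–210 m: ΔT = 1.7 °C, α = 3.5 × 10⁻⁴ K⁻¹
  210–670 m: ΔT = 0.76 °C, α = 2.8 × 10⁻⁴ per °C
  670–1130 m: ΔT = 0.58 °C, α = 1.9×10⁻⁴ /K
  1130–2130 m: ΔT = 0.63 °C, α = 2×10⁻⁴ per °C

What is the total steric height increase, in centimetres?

40.0 cm

0–210 m: 1.7 × 210 × 3.5×10⁻⁴ = 0.12495 m
Layer 2: 460 × 2.8×10⁻⁴ × 0.76 = 0.097888 m
460 × 0.58 × 1.9×10⁻⁴ = 0.050692 m
1130–2130 m: 1000 × 2×10⁻⁴ × 0.63 = 0.12600 m
Δh = 0.12495 + 0.097888 + 0.050692 + 0.12600 = 0.39953 m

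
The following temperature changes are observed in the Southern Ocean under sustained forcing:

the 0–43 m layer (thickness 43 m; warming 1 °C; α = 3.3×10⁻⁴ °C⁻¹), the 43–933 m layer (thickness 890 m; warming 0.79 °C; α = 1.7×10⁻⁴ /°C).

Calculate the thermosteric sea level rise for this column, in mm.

43 × 3.3×10⁻⁴ × 1 = 0.01419 m
1.7×10⁻⁴ × 0.79 × 890 = 0.119527 m
Δh = 0.01419 + 0.119527 = 0.133717 m

Δh ≈ 130 mm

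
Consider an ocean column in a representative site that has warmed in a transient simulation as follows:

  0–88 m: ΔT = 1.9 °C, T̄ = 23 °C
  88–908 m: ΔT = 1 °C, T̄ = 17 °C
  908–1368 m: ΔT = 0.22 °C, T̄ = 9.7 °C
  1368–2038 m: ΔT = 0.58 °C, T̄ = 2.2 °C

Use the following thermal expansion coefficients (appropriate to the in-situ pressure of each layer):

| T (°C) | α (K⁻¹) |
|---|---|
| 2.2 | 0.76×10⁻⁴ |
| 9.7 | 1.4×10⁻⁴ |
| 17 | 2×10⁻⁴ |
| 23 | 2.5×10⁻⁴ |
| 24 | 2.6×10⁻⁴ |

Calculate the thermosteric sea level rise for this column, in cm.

25 cm

Layer 1 at 23 °C → α = 2.5×10⁻⁴ K⁻¹
Layer 2 at 17 °C → α = 2×10⁻⁴ K⁻¹
Layer 3 at 9.7 °C → α = 1.4×10⁻⁴ K⁻¹
Layer 4 at 2.2 °C → α = 0.76×10⁻⁴ K⁻¹
0–88 m: 1.9 × 2.5×10⁻⁴ × 88 = 0.04180 m
820 × 2×10⁻⁴ × 1 = 0.16400 m
0.22 × 1.4×10⁻⁴ × 460 = 0.014168 m
Layer 4: 0.58 × 0.76×10⁻⁴ × 670 = 0.0295336 m
Δh = 0.04180 + 0.16400 + 0.014168 + 0.0295336 = 0.2495016 m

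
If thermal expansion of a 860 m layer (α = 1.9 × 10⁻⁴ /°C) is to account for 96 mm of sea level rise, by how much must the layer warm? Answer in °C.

ΔT ≈ 0.588 °C

ΔT = Δh/(αH) = 0.096 / (1.9×10⁻⁴ × 860) ≈ 0.5875 °C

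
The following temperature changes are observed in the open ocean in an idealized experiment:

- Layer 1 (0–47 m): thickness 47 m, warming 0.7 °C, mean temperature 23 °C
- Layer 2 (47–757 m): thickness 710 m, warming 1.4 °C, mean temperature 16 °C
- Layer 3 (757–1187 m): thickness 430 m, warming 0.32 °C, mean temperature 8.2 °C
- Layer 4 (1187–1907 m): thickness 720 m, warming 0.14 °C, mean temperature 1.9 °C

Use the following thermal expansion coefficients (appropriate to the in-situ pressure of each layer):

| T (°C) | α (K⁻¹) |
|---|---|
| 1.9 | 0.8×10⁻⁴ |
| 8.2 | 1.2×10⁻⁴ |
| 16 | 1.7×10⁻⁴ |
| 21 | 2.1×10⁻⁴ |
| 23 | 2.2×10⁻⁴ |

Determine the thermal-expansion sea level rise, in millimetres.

Layer 1 at 23 °C → α = 2.2×10⁻⁴ K⁻¹
Layer 2 at 16 °C → α = 1.7×10⁻⁴ K⁻¹
Layer 3 at 8.2 °C → α = 1.2×10⁻⁴ K⁻¹
Layer 4 at 1.9 °C → α = 0.8×10⁻⁴ K⁻¹
47 × 2.2×10⁻⁴ × 0.7 = 0.007238 m
1.7×10⁻⁴ × 710 × 1.4 = 0.16898 m
1.2×10⁻⁴ × 430 × 0.32 = 0.016512 m
Layer 4: 0.8×10⁻⁴ × 720 × 0.14 = 0.008064 m
Δh = 0.007238 + 0.16898 + 0.016512 + 0.008064 = 0.200794 m

201 mm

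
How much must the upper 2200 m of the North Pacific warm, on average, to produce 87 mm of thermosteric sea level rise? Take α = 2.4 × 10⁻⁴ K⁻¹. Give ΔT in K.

ΔT ≈ 0.165 K

ΔT = Δh/(αH) = 0.087 / (2.4×10⁻⁴ × 2200) ≈ 0.1648 K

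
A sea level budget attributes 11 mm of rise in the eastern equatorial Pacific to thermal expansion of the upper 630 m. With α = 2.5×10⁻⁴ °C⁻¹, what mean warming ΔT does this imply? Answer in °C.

0.0698 °C

ΔT = Δh/(αH) = 0.011 / (2.5×10⁻⁴ × 630) ≈ 0.06984 °C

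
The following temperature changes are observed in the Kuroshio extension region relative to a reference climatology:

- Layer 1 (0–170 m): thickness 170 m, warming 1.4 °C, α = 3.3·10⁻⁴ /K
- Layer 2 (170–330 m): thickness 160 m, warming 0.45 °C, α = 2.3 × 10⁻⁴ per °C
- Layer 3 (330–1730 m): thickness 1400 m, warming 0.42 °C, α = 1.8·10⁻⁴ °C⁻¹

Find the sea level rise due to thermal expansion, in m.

Δh ≈ 0.201 m

Layer 1: 170 × 1.4 × 3.3×10⁻⁴ = 0.07854 m
2.3×10⁻⁴ × 0.45 × 160 = 0.01656 m
0.42 × 1.8×10⁻⁴ × 1400 = 0.10584 m
Δh = 0.07854 + 0.01656 + 0.10584 = 0.20094 m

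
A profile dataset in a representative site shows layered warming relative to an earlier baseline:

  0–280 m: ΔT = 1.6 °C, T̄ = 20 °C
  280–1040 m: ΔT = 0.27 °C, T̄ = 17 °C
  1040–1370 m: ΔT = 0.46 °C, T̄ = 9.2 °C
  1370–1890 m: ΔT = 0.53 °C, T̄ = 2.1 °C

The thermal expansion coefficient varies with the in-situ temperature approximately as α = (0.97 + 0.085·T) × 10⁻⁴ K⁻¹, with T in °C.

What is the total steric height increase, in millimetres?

Layer 1: α = (0.97 + 0.085×20)×10⁻⁴ = 2.67×10⁻⁴ K⁻¹
Layer 2: α = (0.97 + 0.085×17)×10⁻⁴ = 2.415×10⁻⁴ K⁻¹
Layer 3: α = (0.97 + 0.085×9.2)×10⁻⁴ = 1.752×10⁻⁴ K⁻¹
Layer 4: α = (0.97 + 0.085×2.1)×10⁻⁴ = 1.1485×10⁻⁴ K⁻¹
0–280 m: 2.67×10⁻⁴ × 1.6 × 280 = 0.119616 m
280–1040 m: 0.27 × 760 × 2.415×10⁻⁴ = 0.0495558 m
1040–1370 m: 1.752×10⁻⁴ × 0.46 × 330 = 0.02659536 m
1370–1890 m: 1.1485×10⁻⁴ × 520 × 0.53 = 0.03165266 m
Δh = 0.119616 + 0.0495558 + 0.02659536 + 0.03165266 = 0.22741982 m ≈ 230 mm

230 mm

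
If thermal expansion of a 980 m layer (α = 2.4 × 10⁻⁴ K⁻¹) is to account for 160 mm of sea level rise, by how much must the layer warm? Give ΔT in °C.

ΔT = Δh/(αH) = 0.16 / (2.4×10⁻⁴ × 980) ≈ 0.6803 °C

0.680 °C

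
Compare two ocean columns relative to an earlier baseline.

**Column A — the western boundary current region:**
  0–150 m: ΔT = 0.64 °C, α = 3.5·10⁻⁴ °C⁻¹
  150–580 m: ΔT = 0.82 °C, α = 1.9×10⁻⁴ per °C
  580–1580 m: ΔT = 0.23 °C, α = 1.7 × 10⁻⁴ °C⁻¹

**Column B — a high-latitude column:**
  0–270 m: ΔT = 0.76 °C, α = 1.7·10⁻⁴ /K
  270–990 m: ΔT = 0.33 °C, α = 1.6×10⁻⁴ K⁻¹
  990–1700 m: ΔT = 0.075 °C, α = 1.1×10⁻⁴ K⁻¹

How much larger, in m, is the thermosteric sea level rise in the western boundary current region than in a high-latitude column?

A 3.5×10⁻⁴ × 0.64 × 150 = 0.03360 m
A Layer 2: 430 × 1.9×10⁻⁴ × 0.82 = 0.066994 m
A 580–1580 m: 0.23 × 1.7×10⁻⁴ × 1000 = 0.03910 m
A total: 0.139694 m
B 0–270 m: 0.76 × 270 × 1.7×10⁻⁴ = 0.034884 m
B 270–990 m: 0.33 × 720 × 1.6×10⁻⁴ = 0.038016 m
B 990–1700 m: 0.075 × 710 × 1.1×10⁻⁴ = 0.0058575 m
B total: 0.0787575 m
Difference: 0.139694 − 0.0787575 = 0.0609365 m

0.061 m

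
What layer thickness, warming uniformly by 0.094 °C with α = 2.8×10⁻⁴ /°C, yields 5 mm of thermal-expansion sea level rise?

H = Δh/(αΔT) = 0.005 / (2.8×10⁻⁴ × 0.094) ≈ 190.0 m

about 190 m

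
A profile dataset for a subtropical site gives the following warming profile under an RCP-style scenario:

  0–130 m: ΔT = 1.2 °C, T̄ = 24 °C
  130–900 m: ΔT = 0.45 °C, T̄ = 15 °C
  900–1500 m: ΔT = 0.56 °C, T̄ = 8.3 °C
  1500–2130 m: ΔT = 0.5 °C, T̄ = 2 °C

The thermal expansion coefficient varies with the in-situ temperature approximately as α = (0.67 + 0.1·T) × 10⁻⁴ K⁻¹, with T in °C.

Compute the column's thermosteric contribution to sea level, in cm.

Layer 1: α = (0.67 + 0.1×24)×10⁻⁴ = 3.07×10⁻⁴ K⁻¹
Layer 2: α = (0.67 + 0.1×15)×10⁻⁴ = 2.17×10⁻⁴ K⁻¹
Layer 3: α = (0.67 + 0.1×8.3)×10⁻⁴ = 1.5×10⁻⁴ K⁻¹
Layer 4: α = (0.67 + 0.1×2)×10⁻⁴ = 0.87×10⁻⁴ K⁻¹
0–130 m: 1.2 × 3.07×10⁻⁴ × 130 = 0.047892 m
Layer 2: 770 × 0.45 × 2.17×10⁻⁴ = 0.0751905 m
0.56 × 1.5×10⁻⁴ × 600 = 0.05040 m
1500–2130 m: 630 × 0.5 × 0.87×10⁻⁴ = 0.027405 m
Δh = 0.047892 + 0.0751905 + 0.05040 + 0.027405 = 0.2008875 m

Δh = 20.1 cm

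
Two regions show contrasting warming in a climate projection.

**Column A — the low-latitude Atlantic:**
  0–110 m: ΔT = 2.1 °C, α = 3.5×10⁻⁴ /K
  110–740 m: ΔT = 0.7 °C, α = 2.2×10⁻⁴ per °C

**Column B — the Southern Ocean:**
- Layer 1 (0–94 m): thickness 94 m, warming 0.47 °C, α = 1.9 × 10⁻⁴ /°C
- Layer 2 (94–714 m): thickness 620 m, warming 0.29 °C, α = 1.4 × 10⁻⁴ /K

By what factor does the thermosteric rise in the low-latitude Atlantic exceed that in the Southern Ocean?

5.30

A 0–110 m: 3.5×10⁻⁴ × 2.1 × 110 = 0.08085 m
A 110–740 m: 2.2×10⁻⁴ × 0.7 × 630 = 0.09702 m
A total: 0.17787 m
B 0.47 × 94 × 1.9×10⁻⁴ = 0.0083942 m
B 94–714 m: 620 × 1.4×10⁻⁴ × 0.29 = 0.025172 m
B total: 0.0335662 m
Ratio: 0.17787 / 0.0335662 ≈ 5.299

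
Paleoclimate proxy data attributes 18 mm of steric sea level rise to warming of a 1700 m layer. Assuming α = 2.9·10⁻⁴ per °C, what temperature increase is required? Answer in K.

0.0365 K

ΔT = Δh/(αH) = 0.018 / (2.9×10⁻⁴ × 1700) ≈ 0.03651 K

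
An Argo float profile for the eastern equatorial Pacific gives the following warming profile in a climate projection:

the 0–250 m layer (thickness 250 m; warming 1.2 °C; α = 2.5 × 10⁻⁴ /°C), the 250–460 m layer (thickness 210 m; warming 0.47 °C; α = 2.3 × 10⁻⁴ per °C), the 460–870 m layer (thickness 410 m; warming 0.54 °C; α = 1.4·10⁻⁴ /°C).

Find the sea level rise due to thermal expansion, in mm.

1.2 × 2.5×10⁻⁴ × 250 = 0.07500 m
210 × 2.3×10⁻⁴ × 0.47 = 0.022701 m
0.54 × 1.4×10⁻⁴ × 410 = 0.030996 m
Δh = 0.07500 + 0.022701 + 0.030996 = 0.128697 m

129 mm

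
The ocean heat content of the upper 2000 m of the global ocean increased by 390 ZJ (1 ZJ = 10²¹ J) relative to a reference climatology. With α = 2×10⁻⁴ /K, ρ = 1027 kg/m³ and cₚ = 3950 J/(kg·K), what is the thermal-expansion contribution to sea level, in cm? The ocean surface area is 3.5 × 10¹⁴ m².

Δh = 5.49 cm

Per unit area: Q = 390×10²¹ / (3.5×10¹⁴) ≈ 1.114×10⁹ J/m²
Δh = αQ/(ρcₚ) = 2×10⁻⁴ × 1.114×10⁹ / (1027 × 3950) ≈ 0.054922 m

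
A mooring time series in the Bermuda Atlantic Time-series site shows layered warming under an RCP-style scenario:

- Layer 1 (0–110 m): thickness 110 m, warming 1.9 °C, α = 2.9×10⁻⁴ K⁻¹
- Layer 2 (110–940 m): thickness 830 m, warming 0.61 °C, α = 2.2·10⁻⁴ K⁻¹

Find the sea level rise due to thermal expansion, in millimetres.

Layer 1: 2.9×10⁻⁴ × 1.9 × 110 = 0.06061 m
Layer 2: 830 × 2.2×10⁻⁴ × 0.61 = 0.111386 m
Δh = 0.06061 + 0.111386 = 0.171996 m

170 mm of thermosteric rise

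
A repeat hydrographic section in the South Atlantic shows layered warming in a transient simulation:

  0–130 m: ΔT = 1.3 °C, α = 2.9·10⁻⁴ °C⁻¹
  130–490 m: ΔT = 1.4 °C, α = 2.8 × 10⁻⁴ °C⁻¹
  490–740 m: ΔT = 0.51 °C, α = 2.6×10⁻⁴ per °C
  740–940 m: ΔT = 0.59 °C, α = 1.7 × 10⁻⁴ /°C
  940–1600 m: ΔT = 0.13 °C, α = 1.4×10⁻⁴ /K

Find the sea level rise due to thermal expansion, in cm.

Layer 1: 1.3 × 130 × 2.9×10⁻⁴ = 0.04901 m
1.4 × 360 × 2.8×10⁻⁴ = 0.14112 m
250 × 0.51 × 2.6×10⁻⁴ = 0.03315 m
1.7×10⁻⁴ × 0.59 × 200 = 0.02006 m
940–1600 m: 660 × 0.13 × 1.4×10⁻⁴ = 0.012012 m
Δh = 0.04901 + 0.14112 + 0.03315 + 0.02006 + 0.012012 = 0.255352 m

26 cm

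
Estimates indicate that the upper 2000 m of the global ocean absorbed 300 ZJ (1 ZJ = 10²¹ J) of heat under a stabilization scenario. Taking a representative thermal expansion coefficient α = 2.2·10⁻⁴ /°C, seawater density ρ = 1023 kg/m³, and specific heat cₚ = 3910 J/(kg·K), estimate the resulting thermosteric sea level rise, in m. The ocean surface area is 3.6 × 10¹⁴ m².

about 0.046 m

Per unit area: Q = 300×10²¹ / (3.6×10¹⁴) ≈ 8.333×10⁸ J/m²
Δh = αQ/(ρcₚ) = 2.2×10⁻⁴ × 8.333×10⁸ / (1023 × 3910) ≈ 0.045832 m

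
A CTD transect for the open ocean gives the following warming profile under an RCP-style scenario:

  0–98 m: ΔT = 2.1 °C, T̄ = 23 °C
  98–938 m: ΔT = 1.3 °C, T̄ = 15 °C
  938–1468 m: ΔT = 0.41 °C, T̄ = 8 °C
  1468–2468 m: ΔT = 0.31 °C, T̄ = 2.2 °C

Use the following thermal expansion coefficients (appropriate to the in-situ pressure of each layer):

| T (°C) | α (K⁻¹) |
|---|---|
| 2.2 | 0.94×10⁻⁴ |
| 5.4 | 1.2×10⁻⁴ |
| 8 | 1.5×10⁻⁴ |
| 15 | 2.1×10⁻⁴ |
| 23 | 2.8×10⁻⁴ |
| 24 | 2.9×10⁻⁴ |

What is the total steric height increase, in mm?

Δh ≈ 349 mm

Layer 1 at 23 °C → α = 2.8×10⁻⁴ K⁻¹
Layer 2 at 15 °C → α = 2.1×10⁻⁴ K⁻¹
Layer 3 at 8 °C → α = 1.5×10⁻⁴ K⁻¹
Layer 4 at 2.2 °C → α = 0.94×10⁻⁴ K⁻¹
Layer 1: 2.1 × 2.8×10⁻⁴ × 98 = 0.057624 m
1.3 × 2.1×10⁻⁴ × 840 = 0.22932 m
Layer 3: 0.41 × 530 × 1.5×10⁻⁴ = 0.032595 m
Layer 4: 1000 × 0.31 × 0.94×10⁻⁴ = 0.02914 m
Δh = 0.057624 + 0.22932 + 0.032595 + 0.02914 = 0.348679 m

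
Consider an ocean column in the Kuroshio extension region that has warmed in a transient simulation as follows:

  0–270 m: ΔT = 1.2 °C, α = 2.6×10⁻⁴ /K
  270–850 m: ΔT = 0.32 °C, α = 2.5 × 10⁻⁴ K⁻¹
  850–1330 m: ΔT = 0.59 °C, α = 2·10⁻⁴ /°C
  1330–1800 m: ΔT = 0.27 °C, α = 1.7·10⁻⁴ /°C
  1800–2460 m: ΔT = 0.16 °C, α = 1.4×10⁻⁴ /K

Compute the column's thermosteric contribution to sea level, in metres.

Layer 1: 2.6×10⁻⁴ × 1.2 × 270 = 0.08424 m
Layer 2: 2.5×10⁻⁴ × 580 × 0.32 = 0.04640 m
850–1330 m: 2×10⁻⁴ × 0.59 × 480 = 0.05664 m
0.27 × 470 × 1.7×10⁻⁴ = 0.021573 m
1800–2460 m: 0.16 × 1.4×10⁻⁴ × 660 = 0.014784 m
Δh = 0.08424 + 0.04640 + 0.05664 + 0.021573 + 0.014784 = 0.223637 m

0.22 m of thermosteric rise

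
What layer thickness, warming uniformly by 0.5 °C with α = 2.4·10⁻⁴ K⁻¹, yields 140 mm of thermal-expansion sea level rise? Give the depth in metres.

H = Δh/(αΔT) = 0.14 / (2.4×10⁻⁴ × 0.5) ≈ 1167 m

H ≈ 1170 m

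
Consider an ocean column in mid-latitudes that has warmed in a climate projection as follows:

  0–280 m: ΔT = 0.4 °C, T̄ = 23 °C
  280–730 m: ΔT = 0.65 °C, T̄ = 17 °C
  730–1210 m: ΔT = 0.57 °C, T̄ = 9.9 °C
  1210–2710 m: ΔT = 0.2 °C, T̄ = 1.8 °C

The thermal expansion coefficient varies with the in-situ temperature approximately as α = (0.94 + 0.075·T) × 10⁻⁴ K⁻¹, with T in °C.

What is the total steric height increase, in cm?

Layer 1: α = (0.94 + 0.075×23)×10⁻⁴ = 2.665×10⁻⁴ K⁻¹
Layer 2: α = (0.94 + 0.075×17)×10⁻⁴ = 2.215×10⁻⁴ K⁻¹
Layer 3: α = (0.94 + 0.075×9.9)×10⁻⁴ = 1.6825×10⁻⁴ K⁻¹
Layer 4: α = (0.94 + 0.075×1.8)×10⁻⁴ = 1.075×10⁻⁴ K⁻¹
Layer 1: 2.665×10⁻⁴ × 280 × 0.4 = 0.029848 m
450 × 2.215×10⁻⁴ × 0.65 = 0.06478875 m
480 × 1.6825×10⁻⁴ × 0.57 = 0.0460332 m
Layer 4: 1.075×10⁻⁴ × 1500 × 0.2 = 0.03225 m
Δh = 0.029848 + 0.06478875 + 0.0460332 + 0.03225 = 0.17291995 m

Δh ≈ 17 cm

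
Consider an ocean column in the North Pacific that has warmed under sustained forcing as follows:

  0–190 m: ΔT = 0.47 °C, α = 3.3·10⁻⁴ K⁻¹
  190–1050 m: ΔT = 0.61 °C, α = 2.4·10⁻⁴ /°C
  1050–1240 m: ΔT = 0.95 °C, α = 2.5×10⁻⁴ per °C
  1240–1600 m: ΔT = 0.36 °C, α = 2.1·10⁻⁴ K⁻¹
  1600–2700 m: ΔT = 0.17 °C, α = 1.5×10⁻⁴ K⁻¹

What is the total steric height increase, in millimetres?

Δh ≈ 256 mm

0–190 m: 0.47 × 3.3×10⁻⁴ × 190 = 0.029469 m
2.4×10⁻⁴ × 860 × 0.61 = 0.125904 m
190 × 2.5×10⁻⁴ × 0.95 = 0.045125 m
1240–1600 m: 2.1×10⁻⁴ × 360 × 0.36 = 0.027216 m
1600–2700 m: 1.5×10⁻⁴ × 1100 × 0.17 = 0.02805 m
Δh = 0.029469 + 0.125904 + 0.045125 + 0.027216 + 0.02805 = 0.255764 m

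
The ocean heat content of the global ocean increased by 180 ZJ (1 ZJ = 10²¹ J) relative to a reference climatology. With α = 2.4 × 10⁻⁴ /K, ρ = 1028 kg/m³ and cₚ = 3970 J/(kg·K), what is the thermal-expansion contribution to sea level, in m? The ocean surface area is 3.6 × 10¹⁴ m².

Per unit area: Q = 180×10²¹ / (3.6×10¹⁴) = 5×10⁸ J/m²
Δh = αQ/(ρcₚ) = 2.4×10⁻⁴ × 5×10⁸ / (1028 × 3970) ≈ 0.029403 m

0.029 m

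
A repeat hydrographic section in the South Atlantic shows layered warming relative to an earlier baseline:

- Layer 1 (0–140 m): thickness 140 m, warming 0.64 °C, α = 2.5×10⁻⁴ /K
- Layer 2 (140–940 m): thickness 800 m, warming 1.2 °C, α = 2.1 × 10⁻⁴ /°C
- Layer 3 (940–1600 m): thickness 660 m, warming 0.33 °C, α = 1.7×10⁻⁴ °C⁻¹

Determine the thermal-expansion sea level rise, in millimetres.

about 261 mm

0–140 m: 140 × 2.5×10⁻⁴ × 0.64 = 0.02240 m
Layer 2: 2.1×10⁻⁴ × 800 × 1.2 = 0.20160 m
940–1600 m: 1.7×10⁻⁴ × 0.33 × 660 = 0.037026 m
Δh = 0.02240 + 0.20160 + 0.037026 = 0.261026 m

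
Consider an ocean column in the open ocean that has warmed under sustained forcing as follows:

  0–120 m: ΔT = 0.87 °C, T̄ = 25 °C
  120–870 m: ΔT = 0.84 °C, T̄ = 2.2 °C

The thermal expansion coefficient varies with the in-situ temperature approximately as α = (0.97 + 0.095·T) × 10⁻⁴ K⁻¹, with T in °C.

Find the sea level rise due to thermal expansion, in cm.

Layer 1: α = (0.97 + 0.095×25)×10⁻⁴ = 3.345×10⁻⁴ K⁻¹
Layer 2: α = (0.97 + 0.095×2.2)×10⁻⁴ = 1.179×10⁻⁴ K⁻¹
0–120 m: 3.345×10⁻⁴ × 120 × 0.87 = 0.0349218 m
Layer 2: 0.84 × 1.179×10⁻⁴ × 750 = 0.074277 m
Δh = 0.0349218 + 0.074277 = 0.1091988 m

10.9 cm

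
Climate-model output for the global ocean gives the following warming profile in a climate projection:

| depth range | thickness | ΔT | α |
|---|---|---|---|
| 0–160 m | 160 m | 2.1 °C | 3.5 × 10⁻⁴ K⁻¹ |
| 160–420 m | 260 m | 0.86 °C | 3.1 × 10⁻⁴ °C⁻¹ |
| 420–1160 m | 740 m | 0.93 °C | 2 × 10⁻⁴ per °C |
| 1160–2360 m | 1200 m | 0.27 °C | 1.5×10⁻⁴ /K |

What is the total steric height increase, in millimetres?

0–160 m: 160 × 2.1 × 3.5×10⁻⁴ = 0.11760 m
0.86 × 260 × 3.1×10⁻⁴ = 0.069316 m
Layer 3: 2×10⁻⁴ × 740 × 0.93 = 0.13764 m
1160–2360 m: 0.27 × 1200 × 1.5×10⁻⁴ = 0.04860 m
Δh = 0.11760 + 0.069316 + 0.13764 + 0.04860 = 0.373156 m ≈ 373 mm

Δh ≈ 373 mm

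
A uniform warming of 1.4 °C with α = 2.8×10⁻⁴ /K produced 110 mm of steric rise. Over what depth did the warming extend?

H = Δh/(αΔT) = 0.11 / (2.8×10⁻⁴ × 1.4) ≈ 280.6 m

281 m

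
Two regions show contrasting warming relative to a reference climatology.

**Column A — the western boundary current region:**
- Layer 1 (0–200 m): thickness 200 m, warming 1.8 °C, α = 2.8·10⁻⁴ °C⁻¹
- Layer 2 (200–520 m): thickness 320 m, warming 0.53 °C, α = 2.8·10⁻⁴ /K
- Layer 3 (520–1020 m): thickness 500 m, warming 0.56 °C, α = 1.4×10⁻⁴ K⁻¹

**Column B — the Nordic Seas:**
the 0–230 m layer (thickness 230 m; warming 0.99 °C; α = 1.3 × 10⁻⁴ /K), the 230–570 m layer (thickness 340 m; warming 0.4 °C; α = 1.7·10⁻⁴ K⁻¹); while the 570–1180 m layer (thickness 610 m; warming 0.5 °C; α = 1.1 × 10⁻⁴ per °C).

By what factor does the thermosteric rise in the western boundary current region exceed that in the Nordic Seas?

A 1.8 × 2.8×10⁻⁴ × 200 = 0.10080 m
A 320 × 2.8×10⁻⁴ × 0.53 = 0.047488 m
A 520–1020 m: 0.56 × 500 × 1.4×10⁻⁴ = 0.03920 m
A total: 0.187488 m
B Layer 1: 1.3×10⁻⁴ × 0.99 × 230 = 0.029601 m
B Layer 2: 340 × 0.4 × 1.7×10⁻⁴ = 0.02312 m
B 0.5 × 610 × 1.1×10⁻⁴ = 0.03355 m
B total: 0.086271 m
Ratio: 0.187488 / 0.086271 ≈ 2.173

a factor of 2.17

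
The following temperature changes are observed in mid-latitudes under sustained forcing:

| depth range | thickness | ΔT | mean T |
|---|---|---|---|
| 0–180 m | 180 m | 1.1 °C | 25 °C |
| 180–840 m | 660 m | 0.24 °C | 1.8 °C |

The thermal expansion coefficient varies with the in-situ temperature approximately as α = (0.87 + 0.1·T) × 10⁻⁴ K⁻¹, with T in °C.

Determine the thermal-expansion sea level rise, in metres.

Δh = 0.0834 m

Layer 1: α = (0.87 + 0.1×25)×10⁻⁴ = 3.37×10⁻⁴ K⁻¹
Layer 2: α = (0.87 + 0.1×1.8)×10⁻⁴ = 1.05×10⁻⁴ K⁻¹
180 × 3.37×10⁻⁴ × 1.1 = 0.066726 m
1.05×10⁻⁴ × 0.24 × 660 = 0.016632 m
Δh = 0.066726 + 0.016632 = 0.083358 m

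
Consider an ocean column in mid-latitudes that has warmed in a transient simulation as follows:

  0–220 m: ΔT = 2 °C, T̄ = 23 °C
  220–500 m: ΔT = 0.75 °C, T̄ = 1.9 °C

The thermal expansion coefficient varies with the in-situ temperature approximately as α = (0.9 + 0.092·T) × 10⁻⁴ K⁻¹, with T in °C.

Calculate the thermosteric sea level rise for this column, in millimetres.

Layer 1: α = (0.9 + 0.092×23)×10⁻⁴ = 3.016×10⁻⁴ K⁻¹
Layer 2: α = (0.9 + 0.092×1.9)×10⁻⁴ = 1.0748×10⁻⁴ K⁻¹
0–220 m: 220 × 3.016×10⁻⁴ × 2 = 0.132704 m
280 × 0.75 × 1.0748×10⁻⁴ = 0.0225708 m
Δh = 0.132704 + 0.0225708 = 0.1552748 m

Δh ≈ 155 mm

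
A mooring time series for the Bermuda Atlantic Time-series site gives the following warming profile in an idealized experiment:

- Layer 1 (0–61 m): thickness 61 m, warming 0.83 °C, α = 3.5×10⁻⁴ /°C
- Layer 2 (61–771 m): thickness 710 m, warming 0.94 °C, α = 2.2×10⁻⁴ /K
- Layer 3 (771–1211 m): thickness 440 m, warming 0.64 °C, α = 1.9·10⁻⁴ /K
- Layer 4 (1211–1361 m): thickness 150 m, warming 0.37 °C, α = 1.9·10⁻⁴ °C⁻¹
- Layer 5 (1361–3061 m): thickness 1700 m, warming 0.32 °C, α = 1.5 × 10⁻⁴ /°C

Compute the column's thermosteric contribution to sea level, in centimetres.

0–61 m: 61 × 3.5×10⁻⁴ × 0.83 = 0.0177205 m
Layer 2: 710 × 0.94 × 2.2×10⁻⁴ = 0.146828 m
440 × 0.64 × 1.9×10⁻⁴ = 0.053504 m
Layer 4: 1.9×10⁻⁴ × 0.37 × 150 = 0.010545 m
1361–3061 m: 1700 × 0.32 × 1.5×10⁻⁴ = 0.08160 m
Δh = 0.0177205 + 0.146828 + 0.053504 + 0.010545 + 0.08160 = 0.3101975 m ≈ 31 cm

31 cm of thermosteric rise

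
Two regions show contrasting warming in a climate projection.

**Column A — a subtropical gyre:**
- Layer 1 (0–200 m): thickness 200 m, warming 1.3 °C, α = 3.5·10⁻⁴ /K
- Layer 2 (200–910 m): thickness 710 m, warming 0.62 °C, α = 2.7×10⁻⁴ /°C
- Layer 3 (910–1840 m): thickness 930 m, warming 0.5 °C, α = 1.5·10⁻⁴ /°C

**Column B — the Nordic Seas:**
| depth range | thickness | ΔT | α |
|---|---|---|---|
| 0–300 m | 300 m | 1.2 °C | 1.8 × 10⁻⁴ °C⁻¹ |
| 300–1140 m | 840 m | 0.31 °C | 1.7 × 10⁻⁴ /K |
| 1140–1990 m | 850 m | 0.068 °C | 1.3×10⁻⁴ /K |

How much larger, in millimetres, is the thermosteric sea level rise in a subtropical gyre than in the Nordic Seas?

160 mm

A 0–200 m: 1.3 × 3.5×10⁻⁴ × 200 = 0.09100 m
A 710 × 2.7×10⁻⁴ × 0.62 = 0.118854 m
A 910–1840 m: 930 × 0.5 × 1.5×10⁻⁴ = 0.06975 m
A total: 0.279604 m
B 1.8×10⁻⁴ × 300 × 1.2 = 0.06480 m
B 840 × 0.31 × 1.7×10⁻⁴ = 0.044268 m
B Layer 3: 0.068 × 850 × 1.3×10⁻⁴ = 0.007514 m
B total: 0.116582 m
Difference: 0.279604 − 0.116582 = 0.163022 m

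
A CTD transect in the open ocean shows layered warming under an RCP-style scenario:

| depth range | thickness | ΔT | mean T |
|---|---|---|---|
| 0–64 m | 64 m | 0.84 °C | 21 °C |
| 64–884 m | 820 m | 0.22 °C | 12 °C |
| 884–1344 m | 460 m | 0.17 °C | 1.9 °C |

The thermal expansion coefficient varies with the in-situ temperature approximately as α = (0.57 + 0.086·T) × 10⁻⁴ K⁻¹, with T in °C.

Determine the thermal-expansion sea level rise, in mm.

47.4 mm

Layer 1: α = (0.57 + 0.086×21)×10⁻⁴ = 2.376×10⁻⁴ K⁻¹
Layer 2: α = (0.57 + 0.086×12)×10⁻⁴ = 1.602×10⁻⁴ K⁻¹
Layer 3: α = (0.57 + 0.086×1.9)×10⁻⁴ = 0.7334×10⁻⁴ K⁻¹
64 × 0.84 × 2.376×10⁻⁴ = 0.012773376 m
1.602×10⁻⁴ × 0.22 × 820 = 0.02890008 m
884–1344 m: 0.7334×10⁻⁴ × 0.17 × 460 = 0.005735188 m
Δh = 0.012773376 + 0.02890008 + 0.005735188 = 0.047408644 m ≈ 47.4 mm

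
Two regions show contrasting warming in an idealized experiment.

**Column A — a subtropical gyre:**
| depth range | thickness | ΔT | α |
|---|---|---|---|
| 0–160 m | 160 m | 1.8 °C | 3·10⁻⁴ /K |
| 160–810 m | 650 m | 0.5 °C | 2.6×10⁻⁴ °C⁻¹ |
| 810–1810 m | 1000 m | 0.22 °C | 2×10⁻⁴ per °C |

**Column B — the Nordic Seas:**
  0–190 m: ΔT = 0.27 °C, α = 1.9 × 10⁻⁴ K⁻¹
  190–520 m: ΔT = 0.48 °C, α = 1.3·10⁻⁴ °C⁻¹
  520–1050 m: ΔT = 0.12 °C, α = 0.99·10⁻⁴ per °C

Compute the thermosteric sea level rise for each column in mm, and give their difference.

A 0–160 m: 160 × 1.8 × 3×10⁻⁴ = 0.08640 m
A 650 × 0.5 × 2.6×10⁻⁴ = 0.08450 m
A Layer 3: 1000 × 2×10⁻⁴ × 0.22 = 0.04400 m
A total: 0.21490 m
B 0–190 m: 0.27 × 1.9×10⁻⁴ × 190 = 0.009747 m
B 190–520 m: 0.48 × 330 × 1.3×10⁻⁴ = 0.020592 m
B 520–1050 m: 0.12 × 0.99×10⁻⁴ × 530 = 0.0062964 m
B total: 0.0366354 m
Difference: 0.21490 − 0.0366354 = 0.1782646 m

Δh_A ≈ 210 mm, Δh_B ≈ 37 mm; difference ≈ 180 mm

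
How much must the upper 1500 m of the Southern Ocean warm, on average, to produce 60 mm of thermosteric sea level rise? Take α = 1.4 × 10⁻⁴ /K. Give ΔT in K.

about 0.29 K

ΔT = Δh/(αH) = 0.06 / (1.4×10⁻⁴ × 1500) ≈ 0.2857 K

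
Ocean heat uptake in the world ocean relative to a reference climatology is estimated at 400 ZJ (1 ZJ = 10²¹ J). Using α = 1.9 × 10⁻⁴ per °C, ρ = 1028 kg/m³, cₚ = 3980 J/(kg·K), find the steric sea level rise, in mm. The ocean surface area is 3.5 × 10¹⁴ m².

Per unit area: Q = 400×10²¹ / (3.5×10¹⁴) ≈ 1.143×10⁹ J/m²
Δh = αQ/(ρcₚ) = 1.9×10⁻⁴ × 1.143×10⁹ / (1028 × 3980) ≈ 0.053079 m

Δh = 53.1 mm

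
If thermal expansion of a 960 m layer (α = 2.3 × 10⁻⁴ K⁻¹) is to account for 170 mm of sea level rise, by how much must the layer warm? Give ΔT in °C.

0.770 °C

ΔT = Δh/(αH) = 0.17 / (2.3×10⁻⁴ × 960) ≈ 0.7699 °C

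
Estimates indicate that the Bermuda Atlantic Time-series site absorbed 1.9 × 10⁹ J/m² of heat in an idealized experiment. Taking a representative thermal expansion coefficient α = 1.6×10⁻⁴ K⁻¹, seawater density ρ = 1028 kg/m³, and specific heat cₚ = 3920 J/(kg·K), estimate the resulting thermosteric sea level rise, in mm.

about 75 mm

Δh = αQ/(ρcₚ) = 1.6×10⁻⁴ × 1.9×10⁹ / (1028 × 3920) ≈ 0.075439 m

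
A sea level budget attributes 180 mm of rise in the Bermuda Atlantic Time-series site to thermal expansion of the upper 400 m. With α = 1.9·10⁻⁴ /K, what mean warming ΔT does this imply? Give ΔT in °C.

2.37 °C

ΔT = Δh/(αH) = 0.18 / (1.9×10⁻⁴ × 400) ≈ 2.368 °C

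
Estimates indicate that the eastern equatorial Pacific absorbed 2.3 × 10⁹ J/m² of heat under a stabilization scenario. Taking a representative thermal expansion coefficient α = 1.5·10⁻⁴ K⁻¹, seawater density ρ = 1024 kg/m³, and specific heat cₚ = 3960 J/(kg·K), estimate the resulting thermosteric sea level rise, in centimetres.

8.51 cm

Δh = αQ/(ρcₚ) = 1.5×10⁻⁴ × 2.3×10⁹ / (1024 × 3960) ≈ 0.085079 m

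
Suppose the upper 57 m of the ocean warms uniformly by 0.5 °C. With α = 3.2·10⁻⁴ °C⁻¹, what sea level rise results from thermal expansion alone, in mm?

Δh = αΔT·H = 3.2×10⁻⁴ × 0.5 × 57 = 0.00912 m

Δh = 9.12 mm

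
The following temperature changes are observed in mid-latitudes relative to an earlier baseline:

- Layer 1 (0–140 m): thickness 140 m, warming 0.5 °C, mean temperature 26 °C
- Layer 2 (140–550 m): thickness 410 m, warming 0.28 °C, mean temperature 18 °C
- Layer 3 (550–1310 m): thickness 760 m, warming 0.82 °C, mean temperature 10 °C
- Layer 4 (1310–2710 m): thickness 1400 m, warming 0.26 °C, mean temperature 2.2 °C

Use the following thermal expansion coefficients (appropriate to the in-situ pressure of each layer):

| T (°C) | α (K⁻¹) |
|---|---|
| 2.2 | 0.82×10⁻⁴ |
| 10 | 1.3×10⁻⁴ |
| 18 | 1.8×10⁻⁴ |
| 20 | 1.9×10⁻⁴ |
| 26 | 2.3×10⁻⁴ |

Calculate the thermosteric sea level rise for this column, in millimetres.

about 148 mm

Layer 1 at 26 °C → α = 2.3×10⁻⁴ K⁻¹
Layer 2 at 18 °C → α = 1.8×10⁻⁴ K⁻¹
Layer 3 at 10 °C → α = 1.3×10⁻⁴ K⁻¹
Layer 4 at 2.2 °C → α = 0.82×10⁻⁴ K⁻¹
140 × 0.5 × 2.3×10⁻⁴ = 0.01610 m
0.28 × 410 × 1.8×10⁻⁴ = 0.020664 m
1.3×10⁻⁴ × 0.82 × 760 = 0.081016 m
1400 × 0.82×10⁻⁴ × 0.26 = 0.029848 m
Δh = 0.01610 + 0.020664 + 0.081016 + 0.029848 = 0.147628 m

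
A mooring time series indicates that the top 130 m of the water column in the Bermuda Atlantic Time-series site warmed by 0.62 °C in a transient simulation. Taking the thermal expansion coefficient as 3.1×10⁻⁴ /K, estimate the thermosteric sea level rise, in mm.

Δh = αΔT·H = 3.1×10⁻⁴ × 0.62 × 130 = 0.024986 m

25.0 mm of thermosteric rise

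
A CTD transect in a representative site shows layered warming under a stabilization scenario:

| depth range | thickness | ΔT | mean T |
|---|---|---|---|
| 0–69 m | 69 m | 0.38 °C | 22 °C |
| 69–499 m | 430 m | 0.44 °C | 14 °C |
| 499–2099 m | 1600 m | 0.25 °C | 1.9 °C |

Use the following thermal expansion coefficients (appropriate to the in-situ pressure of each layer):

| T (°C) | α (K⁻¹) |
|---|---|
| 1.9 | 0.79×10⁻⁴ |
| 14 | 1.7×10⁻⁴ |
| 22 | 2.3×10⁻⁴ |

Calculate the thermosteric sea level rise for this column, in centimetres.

Layer 1 at 22 °C → α = 2.3×10⁻⁴ K⁻¹
Layer 2 at 14 °C → α = 1.7×10⁻⁴ K⁻¹
Layer 3 at 1.9 °C → α = 0.79×10⁻⁴ K⁻¹
Layer 1: 0.38 × 69 × 2.3×10⁻⁴ = 0.0060306 m
430 × 0.44 × 1.7×10⁻⁴ = 0.032164 m
499–2099 m: 0.79×10⁻⁴ × 1600 × 0.25 = 0.03160 m
Δh = 0.0060306 + 0.032164 + 0.03160 = 0.0697946 m

6.98 cm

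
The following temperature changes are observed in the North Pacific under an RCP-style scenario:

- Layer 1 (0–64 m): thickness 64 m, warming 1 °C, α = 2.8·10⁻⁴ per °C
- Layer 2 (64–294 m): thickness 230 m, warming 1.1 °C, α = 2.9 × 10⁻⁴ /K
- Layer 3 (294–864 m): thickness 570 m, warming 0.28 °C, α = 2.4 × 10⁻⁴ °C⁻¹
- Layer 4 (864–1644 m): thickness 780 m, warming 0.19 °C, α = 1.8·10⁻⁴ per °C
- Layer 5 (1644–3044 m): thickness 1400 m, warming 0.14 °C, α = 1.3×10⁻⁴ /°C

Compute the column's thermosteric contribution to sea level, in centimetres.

0–64 m: 2.8×10⁻⁴ × 64 × 1 = 0.01792 m
Layer 2: 230 × 1.1 × 2.9×10⁻⁴ = 0.07337 m
Layer 3: 2.4×10⁻⁴ × 0.28 × 570 = 0.038304 m
864–1644 m: 0.19 × 1.8×10⁻⁴ × 780 = 0.026676 m
Layer 5: 0.14 × 1400 × 1.3×10⁻⁴ = 0.02548 m
Δh = 0.01792 + 0.07337 + 0.038304 + 0.026676 + 0.02548 = 0.18175 m

about 18 cm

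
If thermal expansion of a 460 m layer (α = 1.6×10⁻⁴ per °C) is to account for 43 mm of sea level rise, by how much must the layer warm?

ΔT = Δh/(αH) = 0.043 / (1.6×10⁻⁴ × 460) ≈ 0.5842 K

ΔT ≈ 0.584 K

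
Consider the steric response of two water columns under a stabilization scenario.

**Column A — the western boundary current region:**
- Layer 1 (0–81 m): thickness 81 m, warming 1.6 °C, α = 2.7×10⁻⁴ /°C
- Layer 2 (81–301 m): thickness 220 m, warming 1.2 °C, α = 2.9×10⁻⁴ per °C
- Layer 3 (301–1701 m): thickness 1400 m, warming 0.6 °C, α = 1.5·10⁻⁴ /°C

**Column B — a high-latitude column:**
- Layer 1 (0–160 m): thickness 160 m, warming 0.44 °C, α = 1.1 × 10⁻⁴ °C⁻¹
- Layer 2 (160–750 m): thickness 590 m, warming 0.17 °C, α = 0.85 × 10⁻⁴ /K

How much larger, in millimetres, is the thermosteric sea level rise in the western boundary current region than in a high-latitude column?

A 1.6 × 81 × 2.7×10⁻⁴ = 0.034992 m
A Layer 2: 1.2 × 2.9×10⁻⁴ × 220 = 0.07656 m
A 301–1701 m: 0.6 × 1.5×10⁻⁴ × 1400 = 0.12600 m
A total: 0.237552 m
B Layer 1: 160 × 0.44 × 1.1×10⁻⁴ = 0.007744 m
B Layer 2: 0.85×10⁻⁴ × 590 × 0.17 = 0.0085255 m
B total: 0.0162695 m
Difference: 0.237552 − 0.0162695 = 0.2212825 m

221 mm larger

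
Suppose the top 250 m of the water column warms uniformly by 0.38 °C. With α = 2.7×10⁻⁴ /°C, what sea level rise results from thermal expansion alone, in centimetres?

about 2.57 cm

Δh = αΔT·H = 2.7×10⁻⁴ × 0.38 × 250 = 0.02565 m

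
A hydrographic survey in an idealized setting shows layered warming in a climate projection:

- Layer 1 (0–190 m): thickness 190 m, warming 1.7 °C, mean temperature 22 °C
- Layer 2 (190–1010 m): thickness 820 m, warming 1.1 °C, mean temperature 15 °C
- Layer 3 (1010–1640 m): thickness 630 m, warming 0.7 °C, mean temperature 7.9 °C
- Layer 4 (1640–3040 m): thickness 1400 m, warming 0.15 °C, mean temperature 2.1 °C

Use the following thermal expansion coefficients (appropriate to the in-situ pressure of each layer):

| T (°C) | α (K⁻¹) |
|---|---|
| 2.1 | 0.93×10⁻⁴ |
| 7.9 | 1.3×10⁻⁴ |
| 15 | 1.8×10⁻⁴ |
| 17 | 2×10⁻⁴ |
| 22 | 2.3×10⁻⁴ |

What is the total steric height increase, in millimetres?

Layer 1 at 22 °C → α = 2.3×10⁻⁴ K⁻¹
Layer 2 at 15 °C → α = 1.8×10⁻⁴ K⁻¹
Layer 3 at 7.9 °C → α = 1.3×10⁻⁴ K⁻¹
Layer 4 at 2.1 °C → α = 0.93×10⁻⁴ K⁻¹
2.3×10⁻⁴ × 1.7 × 190 = 0.07429 m
Layer 2: 1.8×10⁻⁴ × 820 × 1.1 = 0.16236 m
1010–1640 m: 630 × 1.3×10⁻⁴ × 0.7 = 0.05733 m
Layer 4: 0.93×10⁻⁴ × 1400 × 0.15 = 0.01953 m
Δh = 0.07429 + 0.16236 + 0.05733 + 0.01953 = 0.31351 m

314 mm of thermosteric rise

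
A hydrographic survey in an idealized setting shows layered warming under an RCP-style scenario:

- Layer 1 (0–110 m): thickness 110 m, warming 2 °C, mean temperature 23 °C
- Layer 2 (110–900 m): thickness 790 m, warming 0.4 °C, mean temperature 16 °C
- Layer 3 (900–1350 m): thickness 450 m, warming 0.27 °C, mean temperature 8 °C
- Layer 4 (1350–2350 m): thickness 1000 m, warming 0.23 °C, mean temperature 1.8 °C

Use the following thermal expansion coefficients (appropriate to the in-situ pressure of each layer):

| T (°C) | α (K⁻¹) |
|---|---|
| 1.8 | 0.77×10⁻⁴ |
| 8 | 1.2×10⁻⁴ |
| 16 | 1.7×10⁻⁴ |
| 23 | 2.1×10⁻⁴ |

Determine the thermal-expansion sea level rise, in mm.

Layer 1 at 23 °C → α = 2.1×10⁻⁴ K⁻¹
Layer 2 at 16 °C → α = 1.7×10⁻⁴ K⁻¹
Layer 3 at 8 °C → α = 1.2×10⁻⁴ K⁻¹
Layer 4 at 1.8 °C → α = 0.77×10⁻⁴ K⁻¹
2 × 110 × 2.1×10⁻⁴ = 0.04620 m
110–900 m: 1.7×10⁻⁴ × 790 × 0.4 = 0.05372 m
900–1350 m: 1.2×10⁻⁴ × 0.27 × 450 = 0.01458 m
Layer 4: 0.77×10⁻⁴ × 0.23 × 1000 = 0.01771 m
Δh = 0.04620 + 0.05372 + 0.01458 + 0.01771 = 0.13221 m

130 mm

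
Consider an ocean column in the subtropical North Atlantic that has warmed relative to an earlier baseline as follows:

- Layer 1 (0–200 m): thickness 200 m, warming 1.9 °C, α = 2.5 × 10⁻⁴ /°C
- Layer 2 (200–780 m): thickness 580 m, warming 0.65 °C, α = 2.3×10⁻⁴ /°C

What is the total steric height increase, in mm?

Layer 1: 1.9 × 200 × 2.5×10⁻⁴ = 0.09500 m
200–780 m: 580 × 0.65 × 2.3×10⁻⁴ = 0.08671 m
Δh = 0.09500 + 0.08671 = 0.18171 m ≈ 180 mm

Δh ≈ 180 mm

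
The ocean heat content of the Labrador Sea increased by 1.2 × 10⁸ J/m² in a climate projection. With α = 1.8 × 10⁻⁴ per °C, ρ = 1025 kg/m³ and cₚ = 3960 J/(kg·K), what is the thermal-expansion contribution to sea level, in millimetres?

Δh = αQ/(ρcₚ) = 1.8×10⁻⁴ × 1.2×10⁸ / (1025 × 3960) ≈ 0.0053215 m

5.3 mm of thermosteric rise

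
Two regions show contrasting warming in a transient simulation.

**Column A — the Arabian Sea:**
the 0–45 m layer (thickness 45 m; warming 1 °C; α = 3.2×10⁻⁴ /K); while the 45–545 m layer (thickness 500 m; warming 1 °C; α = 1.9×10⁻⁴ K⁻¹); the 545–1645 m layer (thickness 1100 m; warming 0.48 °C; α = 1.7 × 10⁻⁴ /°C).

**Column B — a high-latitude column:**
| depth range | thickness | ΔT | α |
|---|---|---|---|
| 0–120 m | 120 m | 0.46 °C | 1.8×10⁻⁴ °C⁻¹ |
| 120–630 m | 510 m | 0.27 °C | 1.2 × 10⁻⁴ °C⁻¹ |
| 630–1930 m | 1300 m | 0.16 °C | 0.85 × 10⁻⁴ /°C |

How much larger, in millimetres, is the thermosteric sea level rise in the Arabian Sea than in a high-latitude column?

A 1 × 45 × 3.2×10⁻⁴ = 0.01440 m
A 45–545 m: 500 × 1 × 1.9×10⁻⁴ = 0.09500 m
A 0.48 × 1100 × 1.7×10⁻⁴ = 0.08976 m
A total: 0.19916 m
B 0–120 m: 0.46 × 120 × 1.8×10⁻⁴ = 0.009936 m
B 120–630 m: 1.2×10⁻⁴ × 510 × 0.27 = 0.016524 m
B Layer 3: 1300 × 0.16 × 0.85×10⁻⁴ = 0.01768 m
B total: 0.04414 m
Difference: 0.19916 − 0.04414 = 0.15502 m

Δh_A − Δh_B ≈ 155 mm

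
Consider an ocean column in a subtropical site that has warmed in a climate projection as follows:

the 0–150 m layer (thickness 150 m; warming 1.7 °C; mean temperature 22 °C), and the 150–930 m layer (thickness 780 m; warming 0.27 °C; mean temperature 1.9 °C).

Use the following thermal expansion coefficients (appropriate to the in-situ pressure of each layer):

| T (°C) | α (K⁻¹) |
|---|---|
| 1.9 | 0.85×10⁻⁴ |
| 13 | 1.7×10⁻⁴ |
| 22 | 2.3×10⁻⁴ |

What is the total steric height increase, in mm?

about 76.6 mm

Layer 1 at 22 °C → α = 2.3×10⁻⁴ K⁻¹
Layer 2 at 1.9 °C → α = 0.85×10⁻⁴ K⁻¹
0–150 m: 150 × 1.7 × 2.3×10⁻⁴ = 0.05865 m
150–930 m: 780 × 0.85×10⁻⁴ × 0.27 = 0.017901 m
Δh = 0.05865 + 0.017901 = 0.076551 m ≈ 76.6 mm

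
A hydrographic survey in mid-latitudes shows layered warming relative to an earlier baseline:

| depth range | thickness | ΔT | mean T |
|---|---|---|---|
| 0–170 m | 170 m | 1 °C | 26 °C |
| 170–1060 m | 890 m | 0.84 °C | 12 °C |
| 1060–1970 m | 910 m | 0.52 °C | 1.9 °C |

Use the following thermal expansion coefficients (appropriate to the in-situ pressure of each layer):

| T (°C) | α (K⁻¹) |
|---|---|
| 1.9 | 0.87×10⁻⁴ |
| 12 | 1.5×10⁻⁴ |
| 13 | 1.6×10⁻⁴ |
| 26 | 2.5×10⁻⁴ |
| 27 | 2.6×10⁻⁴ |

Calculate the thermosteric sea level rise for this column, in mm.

196 mm of thermosteric rise

Layer 1 at 26 °C → α = 2.5×10⁻⁴ K⁻¹
Layer 2 at 12 °C → α = 1.5×10⁻⁴ K⁻¹
Layer 3 at 1.9 °C → α = 0.87×10⁻⁴ K⁻¹
0–170 m: 1 × 2.5×10⁻⁴ × 170 = 0.04250 m
Layer 2: 1.5×10⁻⁴ × 890 × 0.84 = 0.11214 m
910 × 0.87×10⁻⁴ × 0.52 = 0.0411684 m
Δh = 0.04250 + 0.11214 + 0.0411684 = 0.1958084 m ≈ 196 mm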